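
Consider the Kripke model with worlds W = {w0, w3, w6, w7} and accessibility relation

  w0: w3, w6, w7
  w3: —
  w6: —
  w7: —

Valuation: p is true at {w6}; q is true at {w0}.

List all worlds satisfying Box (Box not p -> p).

{w3, w6, w7}

w0: successors {w3, w6, w7}; Box not p -> p there: w3:F, w6:T, w7:F. ✗
w3: no successors, so Box (Box not p -> p) holds vacuously. ✓
w6: no successors, so Box (Box not p -> p) holds vacuously. ✓
w7: no successors, so Box (Box not p -> p) holds vacuously. ✓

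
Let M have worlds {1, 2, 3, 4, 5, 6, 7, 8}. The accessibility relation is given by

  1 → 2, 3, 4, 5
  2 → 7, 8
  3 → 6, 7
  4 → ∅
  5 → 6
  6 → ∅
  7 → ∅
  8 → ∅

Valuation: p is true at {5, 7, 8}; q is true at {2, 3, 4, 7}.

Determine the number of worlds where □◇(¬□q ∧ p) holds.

1: successors {2, 3, 4, 5}; ◇(¬□q ∧ p) there: 2:F, 3:F, 4:F, 5:F. ✗
2: successors {7, 8}; ◇(¬□q ∧ p) there: 7:F, 8:F. ✗
3: successors {6, 7}; ◇(¬□q ∧ p) there: 6:F, 7:F. ✗
4: no successors, so □◇(¬□q ∧ p) holds vacuously. ✓
5: successors {6}; ◇(¬□q ∧ p) there: 6:F. ✗
6: no successors, so □◇(¬□q ∧ p) holds vacuously. ✓
7: no successors, so □◇(¬□q ∧ p) holds vacuously. ✓
8: no successors, so □◇(¬□q ∧ p) holds vacuously. ✓
Satisfying worlds: {4, 6, 7, 8}.

4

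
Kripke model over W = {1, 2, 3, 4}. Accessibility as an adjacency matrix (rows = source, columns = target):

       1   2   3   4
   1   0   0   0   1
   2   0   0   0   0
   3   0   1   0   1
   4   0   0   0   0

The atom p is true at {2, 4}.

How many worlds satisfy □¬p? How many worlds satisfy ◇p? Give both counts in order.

For □¬p:
1: successors {4}; ¬p there: 4:F. ✗
2: no successors, so □¬p holds vacuously. ✓
3: successors {2, 4}; ¬p there: 2:F, 4:F. ✗
4: no successors, so □¬p holds vacuously. ✓
— 2 worlds.
For ◇p:
1: successors {4}; p there: 4:T. ✓
2: no successors, so ◇p fails. ✗
3: successors {2, 4}; p there: 2:T, 4:T. ✓
4: no successors, so ◇p fails. ✗
— 2 worlds.

2 and 2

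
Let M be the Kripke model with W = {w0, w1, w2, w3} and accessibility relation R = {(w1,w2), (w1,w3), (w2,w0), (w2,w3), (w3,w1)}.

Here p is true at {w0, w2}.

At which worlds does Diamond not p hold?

w0: no successors, so Diamond not p fails. ✗
w1: successors {w2, w3}; not p there: w2:F, w3:T. ✓
w2: successors {w0, w3}; not p there: w0:F, w3:T. ✓
w3: successors {w1}; not p there: w1:T. ✓

{w1, w2, w3}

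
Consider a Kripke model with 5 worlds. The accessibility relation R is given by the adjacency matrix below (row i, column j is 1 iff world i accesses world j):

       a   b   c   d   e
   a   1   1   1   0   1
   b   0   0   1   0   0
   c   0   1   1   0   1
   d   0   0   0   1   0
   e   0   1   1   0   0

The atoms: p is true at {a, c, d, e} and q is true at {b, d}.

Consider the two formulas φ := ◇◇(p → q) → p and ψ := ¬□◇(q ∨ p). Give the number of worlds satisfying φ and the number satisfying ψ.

For ◇◇(p → q) → p:
a: ◇◇(p → q) is T, p is T. ✓
b: ◇◇(p → q) is T, p is F. ✗
c: ◇◇(p → q) is T, p is T. ✓
d: ◇◇(p → q) is T, p is T. ✓
e: ◇◇(p → q) is T, p is T. ✓
— 4 worlds.
For ¬□◇(q ∨ p):
a: □◇(q ∨ p) is T. ✗
b: □◇(q ∨ p) is T. ✗
c: □◇(q ∨ p) is T. ✗
d: □◇(q ∨ p) is T. ✗
e: □◇(q ∨ p) is T. ✗
— 0 worlds.

4 and 0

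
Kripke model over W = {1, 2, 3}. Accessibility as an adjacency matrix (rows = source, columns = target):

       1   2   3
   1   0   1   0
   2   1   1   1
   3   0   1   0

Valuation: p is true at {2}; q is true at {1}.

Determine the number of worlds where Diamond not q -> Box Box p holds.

1: Diamond not q is T, Box Box p is F. ✗
2: Diamond not q is T, Box Box p is F. ✗
3: Diamond not q is T, Box Box p is F. ✗
Satisfying worlds: ∅.

0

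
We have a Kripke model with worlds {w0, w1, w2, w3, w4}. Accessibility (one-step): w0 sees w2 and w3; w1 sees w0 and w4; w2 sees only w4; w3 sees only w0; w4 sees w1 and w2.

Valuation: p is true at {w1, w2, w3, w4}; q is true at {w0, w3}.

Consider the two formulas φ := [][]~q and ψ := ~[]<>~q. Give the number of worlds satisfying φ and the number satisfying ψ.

For [][]~q:
w0: successors {w2, w3}; []~q there: w2:T, w3:F. ✗
w1: successors {w0, w4}; []~q there: w0:F, w4:T. ✗
w2: successors {w4}; []~q there: w4:T. ✓
w3: successors {w0}; []~q there: w0:F. ✗
w4: successors {w1, w2}; []~q there: w1:F, w2:T. ✗
— 1 world.
For ~[]<>~q:
w0: []<>~q is F. ✓
w1: []<>~q is T. ✗
w2: []<>~q is T. ✗
w3: []<>~q is T. ✗
w4: []<>~q is T. ✗
— 1 world.

1 and 1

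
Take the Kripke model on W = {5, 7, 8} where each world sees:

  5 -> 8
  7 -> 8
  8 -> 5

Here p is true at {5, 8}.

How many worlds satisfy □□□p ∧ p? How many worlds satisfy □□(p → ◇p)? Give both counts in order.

For □□□p ∧ p:
5: □□□p is T, p is T. ✓
7: □□□p is T, p is F. ✗
8: □□□p is T, p is T. ✓
— 2 worlds.
For □□(p → ◇p):
5: successors {8}; □(p → ◇p) there: 8:T. ✓
7: successors {8}; □(p → ◇p) there: 8:T. ✓
8: successors {5}; □(p → ◇p) there: 5:T. ✓
— 3 worlds.

2 and 3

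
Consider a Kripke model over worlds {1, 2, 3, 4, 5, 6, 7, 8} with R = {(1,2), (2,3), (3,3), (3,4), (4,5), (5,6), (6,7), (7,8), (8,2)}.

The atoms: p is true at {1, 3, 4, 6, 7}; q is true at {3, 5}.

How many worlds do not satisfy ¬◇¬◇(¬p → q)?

1: ◇¬◇(¬p → q) is F. ✓
2: ◇¬◇(¬p → q) is F. ✓
3: ◇¬◇(¬p → q) is F. ✓
4: ◇¬◇(¬p → q) is F. ✓
5: ◇¬◇(¬p → q) is F. ✓
6: ◇¬◇(¬p → q) is T. ✗
7: ◇¬◇(¬p → q) is T. ✗
8: ◇¬◇(¬p → q) is F. ✓
Satisfying worlds: {1, 2, 3, 4, 5, 8}.
So ¬◇¬◇(¬p → q) fails at the other 2 worlds.

2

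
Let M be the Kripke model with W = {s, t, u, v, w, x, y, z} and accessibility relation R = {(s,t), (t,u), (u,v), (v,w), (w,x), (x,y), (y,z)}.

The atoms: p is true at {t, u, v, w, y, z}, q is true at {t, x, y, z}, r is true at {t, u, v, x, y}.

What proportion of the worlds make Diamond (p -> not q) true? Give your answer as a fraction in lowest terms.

s: successors {t}; p -> not q there: t:F. ✗
t: successors {u}; p -> not q there: u:T. ✓
u: successors {v}; p -> not q there: v:T. ✓
v: successors {w}; p -> not q there: w:T. ✓
w: successors {x}; p -> not q there: x:T. ✓
x: successors {y}; p -> not q there: y:F. ✗
y: successors {z}; p -> not q there: z:F. ✗
z: no successors, so Diamond (p -> not q) fails. ✗
That's 4 of 8 worlds, so 4/8 = 1/2.

1/2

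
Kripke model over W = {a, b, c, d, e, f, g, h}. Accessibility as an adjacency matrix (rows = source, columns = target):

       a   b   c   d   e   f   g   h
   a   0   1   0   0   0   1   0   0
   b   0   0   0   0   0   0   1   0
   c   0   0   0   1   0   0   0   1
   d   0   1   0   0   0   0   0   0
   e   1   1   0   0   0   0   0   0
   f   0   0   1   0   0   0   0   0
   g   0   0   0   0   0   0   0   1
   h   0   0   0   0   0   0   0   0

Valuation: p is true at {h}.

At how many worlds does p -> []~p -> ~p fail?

1

a: p is F, []~p -> ~p is T. ✓
b: p is F, []~p -> ~p is T. ✓
c: p is F, []~p -> ~p is T. ✓
d: p is F, []~p -> ~p is T. ✓
e: p is F, []~p -> ~p is T. ✓
f: p is F, []~p -> ~p is T. ✓
g: p is F, []~p -> ~p is T. ✓
h: p is T, []~p -> ~p is F. ✗
Satisfying worlds: {a, b, c, d, e, f, g}.
So p -> []~p -> ~p fails at the other 1 world.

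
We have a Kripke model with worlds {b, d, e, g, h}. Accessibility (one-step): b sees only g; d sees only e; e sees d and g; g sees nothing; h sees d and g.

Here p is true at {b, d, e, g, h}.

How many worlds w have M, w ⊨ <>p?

4

b: successors {g}; p there: g:T. ✓
d: successors {e}; p there: e:T. ✓
e: successors {d, g}; p there: d:T, g:T. ✓
g: no successors, so <>p fails. ✗
h: successors {d, g}; p there: d:T, g:T. ✓
Satisfying worlds: {b, d, e, h}.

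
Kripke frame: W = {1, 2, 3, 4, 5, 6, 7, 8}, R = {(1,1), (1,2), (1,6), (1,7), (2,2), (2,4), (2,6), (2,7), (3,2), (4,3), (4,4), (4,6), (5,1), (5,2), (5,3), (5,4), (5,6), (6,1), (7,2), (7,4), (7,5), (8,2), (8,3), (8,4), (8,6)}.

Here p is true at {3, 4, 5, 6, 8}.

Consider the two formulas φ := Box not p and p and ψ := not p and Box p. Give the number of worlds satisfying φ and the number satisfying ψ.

2 and 0

For Box not p and p:
1: Box not p is F, p is F. ✗
2: Box not p is F, p is F. ✗
3: Box not p is T, p is T. ✓
4: Box not p is F, p is T. ✗
5: Box not p is F, p is T. ✗
6: Box not p is T, p is T. ✓
7: Box not p is F, p is F. ✗
8: Box not p is F, p is T. ✗
— 2 worlds.
For not p and Box p:
1: not p is T, Box p is F. ✗
2: not p is T, Box p is F. ✗
3: not p is F, Box p is F. ✗
4: not p is F, Box p is T. ✗
5: not p is F, Box p is F. ✗
6: not p is F, Box p is F. ✗
7: not p is T, Box p is F. ✗
8: not p is F, Box p is F. ✗
— 0 worlds.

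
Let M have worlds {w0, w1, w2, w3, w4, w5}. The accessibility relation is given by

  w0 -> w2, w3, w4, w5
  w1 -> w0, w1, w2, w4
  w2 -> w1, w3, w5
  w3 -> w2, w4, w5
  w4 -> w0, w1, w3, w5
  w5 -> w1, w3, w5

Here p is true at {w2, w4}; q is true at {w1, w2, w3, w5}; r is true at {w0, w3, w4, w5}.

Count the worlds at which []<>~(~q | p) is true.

w0: successors {w2, w3, w4, w5}; <>~(~q | p) there: w2:T, w3:T, w4:T, w5:T. ✓
w1: successors {w0, w1, w2, w4}; <>~(~q | p) there: w0:T, w1:T, w2:T, w4:T. ✓
w2: successors {w1, w3, w5}; <>~(~q | p) there: w1:T, w3:T, w5:T. ✓
w3: successors {w2, w4, w5}; <>~(~q | p) there: w2:T, w4:T, w5:T. ✓
w4: successors {w0, w1, w3, w5}; <>~(~q | p) there: w0:T, w1:T, w3:T, w5:T. ✓
w5: successors {w1, w3, w5}; <>~(~q | p) there: w1:T, w3:T, w5:T. ✓
Satisfying worlds: {w0, w1, w2, w3, w4, w5}.

6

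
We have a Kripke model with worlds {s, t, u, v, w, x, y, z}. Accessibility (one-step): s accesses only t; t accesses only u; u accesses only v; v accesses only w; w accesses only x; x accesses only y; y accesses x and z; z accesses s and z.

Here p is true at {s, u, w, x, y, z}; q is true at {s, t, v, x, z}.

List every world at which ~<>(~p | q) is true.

{t, v, x}

s: <>(~p | q) is T. ✗
t: <>(~p | q) is F. ✓
u: <>(~p | q) is T. ✗
v: <>(~p | q) is F. ✓
w: <>(~p | q) is T. ✗
x: <>(~p | q) is F. ✓
y: <>(~p | q) is T. ✗
z: <>(~p | q) is T. ✗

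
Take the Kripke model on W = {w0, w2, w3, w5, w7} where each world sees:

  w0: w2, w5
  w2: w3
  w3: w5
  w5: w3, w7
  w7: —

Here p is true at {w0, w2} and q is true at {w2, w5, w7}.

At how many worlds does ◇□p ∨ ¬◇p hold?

4

w0: ◇□p is F, ¬◇p is F. ✗
w2: ◇□p is F, ¬◇p is T. ✓
w3: ◇□p is F, ¬◇p is T. ✓
w5: ◇□p is T, ¬◇p is T. ✓
w7: ◇□p is F, ¬◇p is T. ✓
Satisfying worlds: {w2, w3, w5, w7}.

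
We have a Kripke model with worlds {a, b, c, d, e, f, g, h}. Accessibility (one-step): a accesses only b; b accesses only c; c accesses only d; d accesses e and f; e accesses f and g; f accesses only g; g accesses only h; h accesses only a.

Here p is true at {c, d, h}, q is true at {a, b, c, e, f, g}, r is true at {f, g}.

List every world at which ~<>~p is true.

a: <>~p is T. ✗
b: <>~p is F. ✓
c: <>~p is F. ✓
d: <>~p is T. ✗
e: <>~p is T. ✗
f: <>~p is T. ✗
g: <>~p is F. ✓
h: <>~p is T. ✗

{b, c, g}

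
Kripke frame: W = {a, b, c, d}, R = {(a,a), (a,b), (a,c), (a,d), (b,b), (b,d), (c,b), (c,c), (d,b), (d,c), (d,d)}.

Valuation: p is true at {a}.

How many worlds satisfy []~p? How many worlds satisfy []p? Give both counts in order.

3 and 0

For []~p:
a: successors {a, b, c, d}; ~p there: a:F, b:T, c:T, d:T. ✗
b: successors {b, d}; ~p there: b:T, d:T. ✓
c: successors {b, c}; ~p there: b:T, c:T. ✓
d: successors {b, c, d}; ~p there: b:T, c:T, d:T. ✓
— 3 worlds.
For []p:
a: successors {a, b, c, d}; p there: a:T, b:F, c:F, d:F. ✗
b: successors {b, d}; p there: b:F, d:F. ✗
c: successors {b, c}; p there: b:F, c:F. ✗
d: successors {b, c, d}; p there: b:F, c:F, d:F. ✗
— 0 worlds.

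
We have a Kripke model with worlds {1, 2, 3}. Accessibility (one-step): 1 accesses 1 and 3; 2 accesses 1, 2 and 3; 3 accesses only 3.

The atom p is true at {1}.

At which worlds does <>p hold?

{1, 2}

1: successors {1, 3}; p there: 1:T, 3:F. ✓
2: successors {1, 2, 3}; p there: 1:T, 2:F, 3:F. ✓
3: successors {3}; p there: 3:F. ✗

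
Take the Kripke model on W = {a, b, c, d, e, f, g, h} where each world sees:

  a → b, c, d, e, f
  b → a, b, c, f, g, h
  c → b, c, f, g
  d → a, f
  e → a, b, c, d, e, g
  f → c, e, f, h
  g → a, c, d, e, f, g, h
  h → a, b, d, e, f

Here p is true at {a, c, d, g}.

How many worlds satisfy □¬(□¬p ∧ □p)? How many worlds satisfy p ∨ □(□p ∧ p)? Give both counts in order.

For □¬(□¬p ∧ □p):
a: successors {b, c, d, e, f}; ¬(□¬p ∧ □p) there: b:T, c:T, d:T, e:T, f:T. ✓
b: successors {a, b, c, f, g, h}; ¬(□¬p ∧ □p) there: a:T, b:T, c:T, f:T, g:T, h:T. ✓
c: successors {b, c, f, g}; ¬(□¬p ∧ □p) there: b:T, c:T, f:T, g:T. ✓
d: successors {a, f}; ¬(□¬p ∧ □p) there: a:T, f:T. ✓
e: successors {a, b, c, d, e, g}; ¬(□¬p ∧ □p) there: a:T, b:T, c:T, d:T, e:T, g:T. ✓
f: successors {c, e, f, h}; ¬(□¬p ∧ □p) there: c:T, e:T, f:T, h:T. ✓
g: successors {a, c, d, e, f, g, h}; ¬(□¬p ∧ □p) there: a:T, c:T, d:T, e:T, f:T, g:T, h:T. ✓
h: successors {a, b, d, e, f}; ¬(□¬p ∧ □p) there: a:T, b:T, d:T, e:T, f:T. ✓
— 8 worlds.
For p ∨ □(□p ∧ p):
a: p is T, □(□p ∧ p) is F. ✓
b: p is F, □(□p ∧ p) is F. ✗
c: p is T, □(□p ∧ p) is F. ✓
d: p is T, □(□p ∧ p) is F. ✓
e: p is F, □(□p ∧ p) is F. ✗
f: p is F, □(□p ∧ p) is F. ✗
g: p is T, □(□p ∧ p) is F. ✓
h: p is F, □(□p ∧ p) is F. ✗
— 4 worlds.

8 and 4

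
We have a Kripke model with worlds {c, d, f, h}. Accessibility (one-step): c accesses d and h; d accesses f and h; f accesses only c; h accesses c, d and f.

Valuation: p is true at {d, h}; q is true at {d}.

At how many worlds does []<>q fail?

3

c: successors {d, h}; <>q there: d:F, h:T. ✗
d: successors {f, h}; <>q there: f:F, h:T. ✗
f: successors {c}; <>q there: c:T. ✓
h: successors {c, d, f}; <>q there: c:T, d:F, f:F. ✗
Satisfying worlds: {f}.
So []<>q fails at the other 3 worlds.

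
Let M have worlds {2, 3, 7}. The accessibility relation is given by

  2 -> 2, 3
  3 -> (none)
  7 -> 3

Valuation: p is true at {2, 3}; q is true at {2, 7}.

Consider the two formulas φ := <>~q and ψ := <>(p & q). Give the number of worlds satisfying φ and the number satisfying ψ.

For <>~q:
2: successors {2, 3}; ~q there: 2:F, 3:T. ✓
3: no successors, so <>~q fails. ✗
7: successors {3}; ~q there: 3:T. ✓
— 2 worlds.
For <>(p & q):
2: successors {2, 3}; p & q there: 2:T, 3:F. ✓
3: no successors, so <>(p & q) fails. ✗
7: successors {3}; p & q there: 3:F. ✗
— 1 world.

2 and 1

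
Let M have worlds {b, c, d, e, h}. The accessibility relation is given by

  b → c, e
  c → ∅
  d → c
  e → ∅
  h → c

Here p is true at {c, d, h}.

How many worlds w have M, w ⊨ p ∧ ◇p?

b: p is F, ◇p is T. ✗
c: p is T, ◇p is F. ✗
d: p is T, ◇p is T. ✓
e: p is F, ◇p is F. ✗
h: p is T, ◇p is T. ✓
Satisfying worlds: {d, h}.

2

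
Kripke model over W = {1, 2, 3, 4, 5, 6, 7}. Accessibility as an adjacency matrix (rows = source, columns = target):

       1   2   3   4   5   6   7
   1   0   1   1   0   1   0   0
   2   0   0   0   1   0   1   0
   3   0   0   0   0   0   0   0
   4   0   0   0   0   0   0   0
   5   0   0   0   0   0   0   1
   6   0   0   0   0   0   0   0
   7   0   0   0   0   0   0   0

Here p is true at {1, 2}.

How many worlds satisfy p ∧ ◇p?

1: p is T, ◇p is T. ✓
2: p is T, ◇p is F. ✗
3: p is F, ◇p is F. ✗
4: p is F, ◇p is F. ✗
5: p is F, ◇p is F. ✗
6: p is F, ◇p is F. ✗
7: p is F, ◇p is F. ✗
Satisfying worlds: {1}.

1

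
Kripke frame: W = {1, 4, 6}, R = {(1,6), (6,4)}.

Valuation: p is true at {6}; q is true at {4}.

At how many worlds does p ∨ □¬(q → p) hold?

1: p is F, □¬(q → p) is F. ✗
4: p is F, □¬(q → p) is T. ✓
6: p is T, □¬(q → p) is T. ✓
Satisfying worlds: {4, 6}.

2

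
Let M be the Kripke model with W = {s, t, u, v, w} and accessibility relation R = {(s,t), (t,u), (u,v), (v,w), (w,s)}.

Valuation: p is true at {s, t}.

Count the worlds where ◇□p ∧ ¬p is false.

s: ◇□p is F, ¬p is F. ✗
t: ◇□p is F, ¬p is F. ✗
u: ◇□p is F, ¬p is T. ✗
v: ◇□p is T, ¬p is T. ✓
w: ◇□p is T, ¬p is T. ✓
Satisfying worlds: {v, w}.
So ◇□p ∧ ¬p fails at the other 3 worlds.

3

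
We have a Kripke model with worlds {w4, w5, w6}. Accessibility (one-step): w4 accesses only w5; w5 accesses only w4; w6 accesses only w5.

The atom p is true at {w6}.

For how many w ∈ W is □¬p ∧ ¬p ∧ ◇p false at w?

w4: □¬p is T, ¬p ∧ ◇p is F. ✗
w5: □¬p is T, ¬p ∧ ◇p is F. ✗
w6: □¬p is T, ¬p ∧ ◇p is F. ✗
Satisfying worlds: ∅.
So □¬p ∧ ¬p ∧ ◇p fails at the other 3 worlds.

3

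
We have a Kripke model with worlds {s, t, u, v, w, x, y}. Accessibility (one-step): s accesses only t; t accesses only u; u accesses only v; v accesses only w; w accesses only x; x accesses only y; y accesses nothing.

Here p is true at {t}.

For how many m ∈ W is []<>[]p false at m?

5

s: successors {t}; <>[]p there: t:F. ✗
t: successors {u}; <>[]p there: u:F. ✗
u: successors {v}; <>[]p there: v:F. ✗
v: successors {w}; <>[]p there: w:F. ✗
w: successors {x}; <>[]p there: x:T. ✓
x: successors {y}; <>[]p there: y:F. ✗
y: no successors, so []<>[]p holds vacuously. ✓
Satisfying worlds: {w, y}.
So []<>[]p fails at the other 5 worlds.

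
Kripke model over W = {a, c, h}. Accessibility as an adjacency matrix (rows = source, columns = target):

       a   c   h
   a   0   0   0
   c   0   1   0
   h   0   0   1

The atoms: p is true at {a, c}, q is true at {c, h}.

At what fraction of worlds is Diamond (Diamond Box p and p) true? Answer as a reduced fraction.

1/3

a: no successors, so Diamond (Diamond Box p and p) fails. ✗
c: successors {c}; Diamond Box p and p there: c:T. ✓
h: successors {h}; Diamond Box p and p there: h:F. ✗
That's 1 of 3 worlds, so 1/3.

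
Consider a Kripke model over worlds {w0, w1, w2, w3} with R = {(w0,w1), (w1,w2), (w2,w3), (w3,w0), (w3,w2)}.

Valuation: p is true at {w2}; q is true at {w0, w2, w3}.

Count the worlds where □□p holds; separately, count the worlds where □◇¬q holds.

1 and 0

For □□p:
w0: successors {w1}; □p there: w1:T. ✓
w1: successors {w2}; □p there: w2:F. ✗
w2: successors {w3}; □p there: w3:F. ✗
w3: successors {w0, w2}; □p there: w0:F, w2:F. ✗
— 1 world.
For □◇¬q:
w0: successors {w1}; ◇¬q there: w1:F. ✗
w1: successors {w2}; ◇¬q there: w2:F. ✗
w2: successors {w3}; ◇¬q there: w3:F. ✗
w3: successors {w0, w2}; ◇¬q there: w0:T, w2:F. ✗
— 0 worlds.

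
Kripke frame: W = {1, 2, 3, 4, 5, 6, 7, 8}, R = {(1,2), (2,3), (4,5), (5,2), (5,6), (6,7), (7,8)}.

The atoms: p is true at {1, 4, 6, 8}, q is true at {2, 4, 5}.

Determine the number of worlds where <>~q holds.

1: successors {2}; ~q there: 2:F. ✗
2: successors {3}; ~q there: 3:T. ✓
3: no successors, so <>~q fails. ✗
4: successors {5}; ~q there: 5:F. ✗
5: successors {2, 6}; ~q there: 2:F, 6:T. ✓
6: successors {7}; ~q there: 7:T. ✓
7: successors {8}; ~q there: 8:T. ✓
8: no successors, so <>~q fails. ✗
Satisfying worlds: {2, 5, 6, 7}.

4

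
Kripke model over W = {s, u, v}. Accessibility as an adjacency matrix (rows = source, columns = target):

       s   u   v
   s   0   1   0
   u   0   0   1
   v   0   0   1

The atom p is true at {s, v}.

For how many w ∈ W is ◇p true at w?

s: successors {u}; p there: u:F. ✗
u: successors {v}; p there: v:T. ✓
v: successors {v}; p there: v:T. ✓
Satisfying worlds: {u, v}.

2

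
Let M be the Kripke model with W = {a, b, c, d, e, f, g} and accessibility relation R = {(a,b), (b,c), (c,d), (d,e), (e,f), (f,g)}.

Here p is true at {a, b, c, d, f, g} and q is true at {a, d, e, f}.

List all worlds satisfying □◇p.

{a, b, d, e, g}

a: successors {b}; ◇p there: b:T. ✓
b: successors {c}; ◇p there: c:T. ✓
c: successors {d}; ◇p there: d:F. ✗
d: successors {e}; ◇p there: e:T. ✓
e: successors {f}; ◇p there: f:T. ✓
f: successors {g}; ◇p there: g:F. ✗
g: no successors, so □◇p holds vacuously. ✓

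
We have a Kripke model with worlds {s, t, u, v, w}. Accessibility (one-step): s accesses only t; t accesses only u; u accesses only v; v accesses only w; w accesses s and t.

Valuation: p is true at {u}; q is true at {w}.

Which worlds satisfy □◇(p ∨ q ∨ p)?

{s, u}

s: successors {t}; ◇(p ∨ q ∨ p) there: t:T. ✓
t: successors {u}; ◇(p ∨ q ∨ p) there: u:F. ✗
u: successors {v}; ◇(p ∨ q ∨ p) there: v:T. ✓
v: successors {w}; ◇(p ∨ q ∨ p) there: w:F. ✗
w: successors {s, t}; ◇(p ∨ q ∨ p) there: s:F, t:T. ✗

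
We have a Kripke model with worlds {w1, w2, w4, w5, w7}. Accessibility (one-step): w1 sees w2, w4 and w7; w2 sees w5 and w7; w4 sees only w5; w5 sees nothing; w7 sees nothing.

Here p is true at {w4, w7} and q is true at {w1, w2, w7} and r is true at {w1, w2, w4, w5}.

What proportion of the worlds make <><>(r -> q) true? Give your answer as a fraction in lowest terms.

w1: successors {w2, w4, w7}; <>(r -> q) there: w2:T, w4:F, w7:F. ✓
w2: successors {w5, w7}; <>(r -> q) there: w5:F, w7:F. ✗
w4: successors {w5}; <>(r -> q) there: w5:F. ✗
w5: no successors, so <><>(r -> q) fails. ✗
w7: no successors, so <><>(r -> q) fails. ✗
That's 1 of 5 worlds, so 1/5.

1/5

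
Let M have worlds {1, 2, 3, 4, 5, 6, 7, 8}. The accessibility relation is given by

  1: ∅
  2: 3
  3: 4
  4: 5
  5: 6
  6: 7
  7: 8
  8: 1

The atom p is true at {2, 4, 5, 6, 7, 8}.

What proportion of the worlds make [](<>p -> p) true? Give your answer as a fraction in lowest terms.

1: no successors, so [](<>p -> p) holds vacuously. ✓
2: successors {3}; <>p -> p there: 3:F. ✗
3: successors {4}; <>p -> p there: 4:T. ✓
4: successors {5}; <>p -> p there: 5:T. ✓
5: successors {6}; <>p -> p there: 6:T. ✓
6: successors {7}; <>p -> p there: 7:T. ✓
7: successors {8}; <>p -> p there: 8:T. ✓
8: successors {1}; <>p -> p there: 1:T. ✓
That's 7 of 8 worlds, so 7/8.

7/8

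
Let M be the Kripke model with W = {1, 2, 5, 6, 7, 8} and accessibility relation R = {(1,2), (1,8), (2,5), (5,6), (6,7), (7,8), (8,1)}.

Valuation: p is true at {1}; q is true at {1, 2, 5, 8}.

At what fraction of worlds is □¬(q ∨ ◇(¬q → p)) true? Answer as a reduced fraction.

1: successors {2, 8}; ¬(q ∨ ◇(¬q → p)) there: 2:F, 8:F. ✗
2: successors {5}; ¬(q ∨ ◇(¬q → p)) there: 5:F. ✗
5: successors {6}; ¬(q ∨ ◇(¬q → p)) there: 6:T. ✓
6: successors {7}; ¬(q ∨ ◇(¬q → p)) there: 7:F. ✗
7: successors {8}; ¬(q ∨ ◇(¬q → p)) there: 8:F. ✗
8: successors {1}; ¬(q ∨ ◇(¬q → p)) there: 1:F. ✗
That's 1 of 6 worlds, so 1/6.

1/6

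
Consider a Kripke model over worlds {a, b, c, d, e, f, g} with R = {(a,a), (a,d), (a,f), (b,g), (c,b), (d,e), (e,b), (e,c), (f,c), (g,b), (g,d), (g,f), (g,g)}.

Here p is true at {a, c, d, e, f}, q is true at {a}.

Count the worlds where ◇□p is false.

a: successors {a, d, f}; □p there: a:T, d:T, f:T. ✓
b: successors {g}; □p there: g:F. ✗
c: successors {b}; □p there: b:F. ✗
d: successors {e}; □p there: e:F. ✗
e: successors {b, c}; □p there: b:F, c:F. ✗
f: successors {c}; □p there: c:F. ✗
g: successors {b, d, f, g}; □p there: b:F, d:T, f:T, g:F. ✓
Satisfying worlds: {a, g}.
So ◇□p fails at the other 5 worlds.

5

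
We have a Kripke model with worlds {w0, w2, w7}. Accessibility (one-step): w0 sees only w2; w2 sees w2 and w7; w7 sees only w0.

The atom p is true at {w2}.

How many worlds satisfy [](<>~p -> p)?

w0: successors {w2}; <>~p -> p there: w2:T. ✓
w2: successors {w2, w7}; <>~p -> p there: w2:T, w7:F. ✗
w7: successors {w0}; <>~p -> p there: w0:T. ✓
Satisfying worlds: {w0, w7}.

2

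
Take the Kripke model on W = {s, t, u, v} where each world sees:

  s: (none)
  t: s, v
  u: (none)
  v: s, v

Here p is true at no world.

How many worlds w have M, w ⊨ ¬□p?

s: □p is T. ✗
t: □p is F. ✓
u: □p is T. ✗
v: □p is F. ✓
Satisfying worlds: {t, v}.

2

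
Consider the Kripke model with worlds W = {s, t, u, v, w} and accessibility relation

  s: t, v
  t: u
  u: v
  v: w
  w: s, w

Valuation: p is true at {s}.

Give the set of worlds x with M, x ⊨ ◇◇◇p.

{s, u, v, w}

s: successors {t, v}; ◇◇p there: t:F, v:T. ✓
t: successors {u}; ◇◇p there: u:F. ✗
u: successors {v}; ◇◇p there: v:T. ✓
v: successors {w}; ◇◇p there: w:T. ✓
w: successors {s, w}; ◇◇p there: s:F, w:T. ✓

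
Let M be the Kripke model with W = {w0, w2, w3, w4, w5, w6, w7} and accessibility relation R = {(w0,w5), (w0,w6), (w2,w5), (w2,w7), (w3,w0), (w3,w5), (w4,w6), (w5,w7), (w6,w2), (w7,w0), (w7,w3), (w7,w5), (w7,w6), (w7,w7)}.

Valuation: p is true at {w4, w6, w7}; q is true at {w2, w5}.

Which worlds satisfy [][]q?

{w4}

w0: successors {w5, w6}; []q there: w5:F, w6:T. ✗
w2: successors {w5, w7}; []q there: w5:F, w7:F. ✗
w3: successors {w0, w5}; []q there: w0:F, w5:F. ✗
w4: successors {w6}; []q there: w6:T. ✓
w5: successors {w7}; []q there: w7:F. ✗
w6: successors {w2}; []q there: w2:F. ✗
w7: successors {w0, w3, w5, w6, w7}; []q there: w0:F, w3:F, w5:F, w6:T, w7:F. ✗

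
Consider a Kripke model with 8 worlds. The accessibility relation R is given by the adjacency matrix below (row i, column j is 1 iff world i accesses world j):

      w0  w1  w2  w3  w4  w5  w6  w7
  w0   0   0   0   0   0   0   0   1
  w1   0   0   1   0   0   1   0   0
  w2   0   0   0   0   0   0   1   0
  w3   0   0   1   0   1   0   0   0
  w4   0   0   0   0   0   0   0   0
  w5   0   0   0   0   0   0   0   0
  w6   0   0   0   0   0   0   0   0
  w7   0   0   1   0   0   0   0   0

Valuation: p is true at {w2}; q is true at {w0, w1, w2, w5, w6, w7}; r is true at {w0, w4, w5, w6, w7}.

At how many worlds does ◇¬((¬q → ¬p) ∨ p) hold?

0

w0: successors {w7}; ¬((¬q → ¬p) ∨ p) there: w7:F. ✗
w1: successors {w2, w5}; ¬((¬q → ¬p) ∨ p) there: w2:F, w5:F. ✗
w2: successors {w6}; ¬((¬q → ¬p) ∨ p) there: w6:F. ✗
w3: successors {w2, w4}; ¬((¬q → ¬p) ∨ p) there: w2:F, w4:F. ✗
w4: no successors, so ◇¬((¬q → ¬p) ∨ p) fails. ✗
w5: no successors, so ◇¬((¬q → ¬p) ∨ p) fails. ✗
w6: no successors, so ◇¬((¬q → ¬p) ∨ p) fails. ✗
w7: successors {w2}; ¬((¬q → ¬p) ∨ p) there: w2:F. ✗
Satisfying worlds: ∅.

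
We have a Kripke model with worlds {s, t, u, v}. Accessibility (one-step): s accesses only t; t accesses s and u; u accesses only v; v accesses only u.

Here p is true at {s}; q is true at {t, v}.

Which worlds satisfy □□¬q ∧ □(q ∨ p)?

{s, u}

s: □□¬q is T, □(q ∨ p) is T. ✓
t: □□¬q is F, □(q ∨ p) is F. ✗
u: □□¬q is T, □(q ∨ p) is T. ✓
v: □□¬q is F, □(q ∨ p) is F. ✗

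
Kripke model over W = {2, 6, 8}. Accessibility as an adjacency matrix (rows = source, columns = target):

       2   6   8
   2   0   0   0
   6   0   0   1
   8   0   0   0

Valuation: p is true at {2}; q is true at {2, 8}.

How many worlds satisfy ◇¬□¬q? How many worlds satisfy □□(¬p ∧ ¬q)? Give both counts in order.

0 and 3

For ◇¬□¬q:
2: no successors, so ◇¬□¬q fails. ✗
6: successors {8}; ¬□¬q there: 8:F. ✗
8: no successors, so ◇¬□¬q fails. ✗
— 0 worlds.
For □□(¬p ∧ ¬q):
2: no successors, so □□(¬p ∧ ¬q) holds vacuously. ✓
6: successors {8}; □(¬p ∧ ¬q) there: 8:T. ✓
8: no successors, so □□(¬p ∧ ¬q) holds vacuously. ✓
— 3 worlds.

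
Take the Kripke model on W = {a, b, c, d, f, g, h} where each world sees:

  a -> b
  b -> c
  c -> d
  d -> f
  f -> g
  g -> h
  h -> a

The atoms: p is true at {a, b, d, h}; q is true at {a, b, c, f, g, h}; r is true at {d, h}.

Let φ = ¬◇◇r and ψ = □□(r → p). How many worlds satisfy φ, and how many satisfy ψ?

For ¬◇◇r:
a: ◇◇r is F. ✓
b: ◇◇r is T. ✗
c: ◇◇r is F. ✓
d: ◇◇r is F. ✓
f: ◇◇r is T. ✗
g: ◇◇r is F. ✓
h: ◇◇r is F. ✓
— 5 worlds.
For □□(r → p):
a: successors {b}; □(r → p) there: b:T. ✓
b: successors {c}; □(r → p) there: c:T. ✓
c: successors {d}; □(r → p) there: d:T. ✓
d: successors {f}; □(r → p) there: f:T. ✓
f: successors {g}; □(r → p) there: g:T. ✓
g: successors {h}; □(r → p) there: h:T. ✓
h: successors {a}; □(r → p) there: a:T. ✓
— 7 worlds.

5 and 7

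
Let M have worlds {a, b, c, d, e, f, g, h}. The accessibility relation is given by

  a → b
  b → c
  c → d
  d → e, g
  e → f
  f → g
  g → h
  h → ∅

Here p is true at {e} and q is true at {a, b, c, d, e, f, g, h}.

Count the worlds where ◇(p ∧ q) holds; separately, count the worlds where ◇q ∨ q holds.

For ◇(p ∧ q):
a: successors {b}; p ∧ q there: b:F. ✗
b: successors {c}; p ∧ q there: c:F. ✗
c: successors {d}; p ∧ q there: d:F. ✗
d: successors {e, g}; p ∧ q there: e:T, g:F. ✓
e: successors {f}; p ∧ q there: f:F. ✗
f: successors {g}; p ∧ q there: g:F. ✗
g: successors {h}; p ∧ q there: h:F. ✗
h: no successors, so ◇(p ∧ q) fails. ✗
— 1 world.
For ◇q ∨ q:
a: ◇q is T, q is T. ✓
b: ◇q is T, q is T. ✓
c: ◇q is T, q is T. ✓
d: ◇q is T, q is T. ✓
e: ◇q is T, q is T. ✓
f: ◇q is T, q is T. ✓
g: ◇q is T, q is T. ✓
h: ◇q is F, q is T. ✓
— 8 worlds.

1 and 8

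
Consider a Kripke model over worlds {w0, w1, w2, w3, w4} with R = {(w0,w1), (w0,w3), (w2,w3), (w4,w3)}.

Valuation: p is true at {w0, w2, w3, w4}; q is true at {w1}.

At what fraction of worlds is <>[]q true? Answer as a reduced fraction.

w0: successors {w1, w3}; []q there: w1:T, w3:T. ✓
w1: no successors, so <>[]q fails. ✗
w2: successors {w3}; []q there: w3:T. ✓
w3: no successors, so <>[]q fails. ✗
w4: successors {w3}; []q there: w3:T. ✓
That's 3 of 5 worlds, so 3/5.

3/5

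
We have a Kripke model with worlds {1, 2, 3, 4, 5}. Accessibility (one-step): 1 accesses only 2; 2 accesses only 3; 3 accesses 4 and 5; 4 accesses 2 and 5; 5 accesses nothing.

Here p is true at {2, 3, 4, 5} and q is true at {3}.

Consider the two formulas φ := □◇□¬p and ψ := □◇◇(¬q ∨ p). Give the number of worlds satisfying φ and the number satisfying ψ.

For □◇□¬p:
1: successors {2}; ◇□¬p there: 2:F. ✗
2: successors {3}; ◇□¬p there: 3:T. ✓
3: successors {4, 5}; ◇□¬p there: 4:T, 5:F. ✗
4: successors {2, 5}; ◇□¬p there: 2:F, 5:F. ✗
5: no successors, so □◇□¬p holds vacuously. ✓
— 2 worlds.
For □◇◇(¬q ∨ p):
1: successors {2}; ◇◇(¬q ∨ p) there: 2:T. ✓
2: successors {3}; ◇◇(¬q ∨ p) there: 3:T. ✓
3: successors {4, 5}; ◇◇(¬q ∨ p) there: 4:T, 5:F. ✗
4: successors {2, 5}; ◇◇(¬q ∨ p) there: 2:T, 5:F. ✗
5: no successors, so □◇◇(¬q ∨ p) holds vacuously. ✓
— 3 worlds.

2 and 3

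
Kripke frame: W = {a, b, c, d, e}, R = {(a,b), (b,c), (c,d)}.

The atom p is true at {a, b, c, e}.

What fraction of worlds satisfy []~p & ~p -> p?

4/5

a: []~p & ~p is F, p is T. ✓
b: []~p & ~p is F, p is T. ✓
c: []~p & ~p is F, p is T. ✓
d: []~p & ~p is T, p is F. ✗
e: []~p & ~p is F, p is T. ✓
That's 4 of 5 worlds, so 4/5.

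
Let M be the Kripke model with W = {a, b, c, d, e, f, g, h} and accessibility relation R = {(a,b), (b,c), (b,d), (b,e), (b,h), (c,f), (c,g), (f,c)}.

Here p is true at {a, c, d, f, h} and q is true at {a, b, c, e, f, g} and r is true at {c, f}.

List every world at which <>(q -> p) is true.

{b, c, f}

a: successors {b}; q -> p there: b:F. ✗
b: successors {c, d, e, h}; q -> p there: c:T, d:T, e:F, h:T. ✓
c: successors {f, g}; q -> p there: f:T, g:F. ✓
d: no successors, so <>(q -> p) fails. ✗
e: no successors, so <>(q -> p) fails. ✗
f: successors {c}; q -> p there: c:T. ✓
g: no successors, so <>(q -> p) fails. ✗
h: no successors, so <>(q -> p) fails. ✗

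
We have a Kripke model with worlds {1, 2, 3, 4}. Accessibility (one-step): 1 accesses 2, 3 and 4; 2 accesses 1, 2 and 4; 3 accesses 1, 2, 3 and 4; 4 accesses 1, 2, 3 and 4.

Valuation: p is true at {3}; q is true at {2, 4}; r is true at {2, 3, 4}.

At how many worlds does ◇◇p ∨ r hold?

4

1: ◇◇p is T, r is F. ✓
2: ◇◇p is T, r is T. ✓
3: ◇◇p is T, r is T. ✓
4: ◇◇p is T, r is T. ✓
Satisfying worlds: {1, 2, 3, 4}.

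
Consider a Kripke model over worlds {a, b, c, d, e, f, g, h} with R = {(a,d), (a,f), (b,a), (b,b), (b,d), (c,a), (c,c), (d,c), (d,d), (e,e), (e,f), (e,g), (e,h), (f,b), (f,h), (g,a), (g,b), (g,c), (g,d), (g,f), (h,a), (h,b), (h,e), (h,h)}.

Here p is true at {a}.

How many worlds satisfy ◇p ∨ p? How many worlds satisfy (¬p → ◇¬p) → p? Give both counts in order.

5 and 1

For ◇p ∨ p:
a: ◇p is F, p is T. ✓
b: ◇p is T, p is F. ✓
c: ◇p is T, p is F. ✓
d: ◇p is F, p is F. ✗
e: ◇p is F, p is F. ✗
f: ◇p is F, p is F. ✗
g: ◇p is T, p is F. ✓
h: ◇p is T, p is F. ✓
— 5 worlds.
For (¬p → ◇¬p) → p:
a: ¬p → ◇¬p is T, p is T. ✓
b: ¬p → ◇¬p is T, p is F. ✗
c: ¬p → ◇¬p is T, p is F. ✗
d: ¬p → ◇¬p is T, p is F. ✗
e: ¬p → ◇¬p is T, p is F. ✗
f: ¬p → ◇¬p is T, p is F. ✗
g: ¬p → ◇¬p is T, p is F. ✗
h: ¬p → ◇¬p is T, p is F. ✗
— 1 world.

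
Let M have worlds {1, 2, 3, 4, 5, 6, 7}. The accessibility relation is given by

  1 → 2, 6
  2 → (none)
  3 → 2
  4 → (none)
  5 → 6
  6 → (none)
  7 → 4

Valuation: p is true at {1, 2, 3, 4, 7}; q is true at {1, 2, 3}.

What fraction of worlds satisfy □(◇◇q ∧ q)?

1: successors {2, 6}; ◇◇q ∧ q there: 2:F, 6:F. ✗
2: no successors, so □(◇◇q ∧ q) holds vacuously. ✓
3: successors {2}; ◇◇q ∧ q there: 2:F. ✗
4: no successors, so □(◇◇q ∧ q) holds vacuously. ✓
5: successors {6}; ◇◇q ∧ q there: 6:F. ✗
6: no successors, so □(◇◇q ∧ q) holds vacuously. ✓
7: successors {4}; ◇◇q ∧ q there: 4:F. ✗
That's 3 of 7 worlds, so 3/7.

3/7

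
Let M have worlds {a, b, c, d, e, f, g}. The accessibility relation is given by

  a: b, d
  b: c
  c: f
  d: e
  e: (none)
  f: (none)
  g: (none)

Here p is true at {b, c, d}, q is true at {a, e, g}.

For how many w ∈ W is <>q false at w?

a: successors {b, d}; q there: b:F, d:F. ✗
b: successors {c}; q there: c:F. ✗
c: successors {f}; q there: f:F. ✗
d: successors {e}; q there: e:T. ✓
e: no successors, so <>q fails. ✗
f: no successors, so <>q fails. ✗
g: no successors, so <>q fails. ✗
Satisfying worlds: {d}.
So <>q fails at the other 6 worlds.

6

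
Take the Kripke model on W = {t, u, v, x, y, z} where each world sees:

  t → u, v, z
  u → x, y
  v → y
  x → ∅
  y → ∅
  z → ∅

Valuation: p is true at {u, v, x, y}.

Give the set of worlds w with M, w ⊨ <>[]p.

t: successors {u, v, z}; []p there: u:T, v:T, z:T. ✓
u: successors {x, y}; []p there: x:T, y:T. ✓
v: successors {y}; []p there: y:T. ✓
x: no successors, so <>[]p fails. ✗
y: no successors, so <>[]p fails. ✗
z: no successors, so <>[]p fails. ✗

{t, u, v}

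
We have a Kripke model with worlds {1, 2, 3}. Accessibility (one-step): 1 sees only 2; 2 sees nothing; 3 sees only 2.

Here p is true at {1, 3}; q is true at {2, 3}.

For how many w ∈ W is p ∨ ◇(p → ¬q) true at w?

1: p is T, ◇(p → ¬q) is T. ✓
2: p is F, ◇(p → ¬q) is F. ✗
3: p is T, ◇(p → ¬q) is T. ✓
Satisfying worlds: {1, 3}.

2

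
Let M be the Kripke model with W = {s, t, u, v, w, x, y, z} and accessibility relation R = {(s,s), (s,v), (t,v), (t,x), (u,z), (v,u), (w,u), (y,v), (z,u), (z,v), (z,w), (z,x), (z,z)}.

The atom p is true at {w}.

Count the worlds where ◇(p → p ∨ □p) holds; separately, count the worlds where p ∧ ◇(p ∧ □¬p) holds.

For ◇(p → p ∨ □p):
s: successors {s, v}; p → p ∨ □p there: s:T, v:T. ✓
t: successors {v, x}; p → p ∨ □p there: v:T, x:T. ✓
u: successors {z}; p → p ∨ □p there: z:T. ✓
v: successors {u}; p → p ∨ □p there: u:T. ✓
w: successors {u}; p → p ∨ □p there: u:T. ✓
x: no successors, so ◇(p → p ∨ □p) fails. ✗
y: successors {v}; p → p ∨ □p there: v:T. ✓
z: successors {u, v, w, x, z}; p → p ∨ □p there: u:T, v:T, w:T, x:T, z:T. ✓
— 7 worlds.
For p ∧ ◇(p ∧ □¬p):
s: p is F, ◇(p ∧ □¬p) is F. ✗
t: p is F, ◇(p ∧ □¬p) is F. ✗
u: p is F, ◇(p ∧ □¬p) is F. ✗
v: p is F, ◇(p ∧ □¬p) is F. ✗
w: p is T, ◇(p ∧ □¬p) is F. ✗
x: p is F, ◇(p ∧ □¬p) is F. ✗
y: p is F, ◇(p ∧ □¬p) is F. ✗
z: p is F, ◇(p ∧ □¬p) is T. ✗
— 0 worlds.

7 and 0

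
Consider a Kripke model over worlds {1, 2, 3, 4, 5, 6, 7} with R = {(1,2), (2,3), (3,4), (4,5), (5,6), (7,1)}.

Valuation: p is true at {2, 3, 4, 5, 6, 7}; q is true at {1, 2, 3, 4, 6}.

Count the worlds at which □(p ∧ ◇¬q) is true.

2

1: successors {2}; p ∧ ◇¬q there: 2:F. ✗
2: successors {3}; p ∧ ◇¬q there: 3:F. ✗
3: successors {4}; p ∧ ◇¬q there: 4:T. ✓
4: successors {5}; p ∧ ◇¬q there: 5:F. ✗
5: successors {6}; p ∧ ◇¬q there: 6:F. ✗
6: no successors, so □(p ∧ ◇¬q) holds vacuously. ✓
7: successors {1}; p ∧ ◇¬q there: 1:F. ✗
Satisfying worlds: {3, 6}.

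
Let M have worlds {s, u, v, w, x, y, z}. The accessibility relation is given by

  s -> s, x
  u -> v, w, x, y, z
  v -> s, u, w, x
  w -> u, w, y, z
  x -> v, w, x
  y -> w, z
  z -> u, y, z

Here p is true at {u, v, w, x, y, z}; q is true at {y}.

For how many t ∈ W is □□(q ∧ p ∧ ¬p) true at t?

0

s: successors {s, x}; □(q ∧ p ∧ ¬p) there: s:F, x:F. ✗
u: successors {v, w, x, y, z}; □(q ∧ p ∧ ¬p) there: v:F, w:F, x:F, y:F, z:F. ✗
v: successors {s, u, w, x}; □(q ∧ p ∧ ¬p) there: s:F, u:F, w:F, x:F. ✗
w: successors {u, w, y, z}; □(q ∧ p ∧ ¬p) there: u:F, w:F, y:F, z:F. ✗
x: successors {v, w, x}; □(q ∧ p ∧ ¬p) there: v:F, w:F, x:F. ✗
y: successors {w, z}; □(q ∧ p ∧ ¬p) there: w:F, z:F. ✗
z: successors {u, y, z}; □(q ∧ p ∧ ¬p) there: u:F, y:F, z:F. ✗
Satisfying worlds: ∅.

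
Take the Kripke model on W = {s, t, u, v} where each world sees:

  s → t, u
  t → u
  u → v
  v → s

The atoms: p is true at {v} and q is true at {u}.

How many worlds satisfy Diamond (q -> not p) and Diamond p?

1

s: Diamond (q -> not p) is T, Diamond p is F. ✗
t: Diamond (q -> not p) is T, Diamond p is F. ✗
u: Diamond (q -> not p) is T, Diamond p is T. ✓
v: Diamond (q -> not p) is T, Diamond p is F. ✗
Satisfying worlds: {u}.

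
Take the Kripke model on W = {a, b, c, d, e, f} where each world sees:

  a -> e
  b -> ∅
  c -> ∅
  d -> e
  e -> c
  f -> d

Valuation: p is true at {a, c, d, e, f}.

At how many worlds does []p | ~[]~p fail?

a: []p is T, ~[]~p is T. ✓
b: []p is T, ~[]~p is F. ✓
c: []p is T, ~[]~p is F. ✓
d: []p is T, ~[]~p is T. ✓
e: []p is T, ~[]~p is T. ✓
f: []p is T, ~[]~p is T. ✓
Satisfying worlds: {a, b, c, d, e, f}.
So []p | ~[]~p fails at the other 0 worlds.

0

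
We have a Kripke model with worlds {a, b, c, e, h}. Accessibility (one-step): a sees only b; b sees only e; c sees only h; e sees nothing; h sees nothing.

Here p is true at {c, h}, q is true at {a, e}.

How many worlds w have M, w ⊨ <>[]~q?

a: successors {b}; []~q there: b:F. ✗
b: successors {e}; []~q there: e:T. ✓
c: successors {h}; []~q there: h:T. ✓
e: no successors, so <>[]~q fails. ✗
h: no successors, so <>[]~q fails. ✗
Satisfying worlds: {b, c}.

2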